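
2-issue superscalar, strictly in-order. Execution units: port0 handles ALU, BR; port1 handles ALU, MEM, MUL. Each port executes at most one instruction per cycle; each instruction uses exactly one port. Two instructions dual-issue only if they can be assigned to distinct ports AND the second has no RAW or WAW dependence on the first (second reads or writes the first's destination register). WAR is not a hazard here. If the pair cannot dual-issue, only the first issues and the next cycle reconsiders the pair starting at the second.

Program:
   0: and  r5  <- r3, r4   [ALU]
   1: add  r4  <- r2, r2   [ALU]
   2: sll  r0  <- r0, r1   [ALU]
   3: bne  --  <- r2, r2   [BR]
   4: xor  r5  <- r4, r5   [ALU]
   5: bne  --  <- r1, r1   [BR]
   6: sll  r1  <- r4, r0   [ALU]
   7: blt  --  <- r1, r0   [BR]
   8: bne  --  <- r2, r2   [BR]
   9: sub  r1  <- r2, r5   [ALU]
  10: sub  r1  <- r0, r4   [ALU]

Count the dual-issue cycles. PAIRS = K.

  cy0 -> i0/i1 (and.ALU/add.ALU) dual
  cy1 -> i2/i3 (sll.ALU/bne.BR) dual
  cy2 -> i4/i5 (xor.ALU/bne.BR) dual
  cy3 -> i6 (sll.ALU) RAW r1
  cy4 -> i7 (blt.BR) no-port BR/BR
  cy5 -> i8/i9 (bne.BR/sub.ALU) dual
  cy6 -> i10 (sub.ALU) tail

PAIRS = 4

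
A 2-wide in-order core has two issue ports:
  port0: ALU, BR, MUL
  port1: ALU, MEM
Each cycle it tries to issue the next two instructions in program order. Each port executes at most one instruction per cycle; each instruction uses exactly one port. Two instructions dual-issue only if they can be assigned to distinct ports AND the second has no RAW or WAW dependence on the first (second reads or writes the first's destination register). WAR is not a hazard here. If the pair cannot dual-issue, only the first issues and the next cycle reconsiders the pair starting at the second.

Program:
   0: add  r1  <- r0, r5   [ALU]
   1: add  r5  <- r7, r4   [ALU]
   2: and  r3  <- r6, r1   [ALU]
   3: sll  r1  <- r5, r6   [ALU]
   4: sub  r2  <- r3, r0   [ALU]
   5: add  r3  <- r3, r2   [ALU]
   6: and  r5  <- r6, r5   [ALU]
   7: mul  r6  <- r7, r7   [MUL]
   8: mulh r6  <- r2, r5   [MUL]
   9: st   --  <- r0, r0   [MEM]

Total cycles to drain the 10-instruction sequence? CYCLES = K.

[0] i0+i1  add;add  -- 2-wide
[1] i2+i3  and;sll  -- 2-wide
[2] i4  sub  -- RAW r2
[3] i5+i6  add;and  -- 2-wide
[4] i7  mul  -- no-port MUL/MUL
[5] i8+i9  mulh;st  -- 2-wide

CYCLES = 6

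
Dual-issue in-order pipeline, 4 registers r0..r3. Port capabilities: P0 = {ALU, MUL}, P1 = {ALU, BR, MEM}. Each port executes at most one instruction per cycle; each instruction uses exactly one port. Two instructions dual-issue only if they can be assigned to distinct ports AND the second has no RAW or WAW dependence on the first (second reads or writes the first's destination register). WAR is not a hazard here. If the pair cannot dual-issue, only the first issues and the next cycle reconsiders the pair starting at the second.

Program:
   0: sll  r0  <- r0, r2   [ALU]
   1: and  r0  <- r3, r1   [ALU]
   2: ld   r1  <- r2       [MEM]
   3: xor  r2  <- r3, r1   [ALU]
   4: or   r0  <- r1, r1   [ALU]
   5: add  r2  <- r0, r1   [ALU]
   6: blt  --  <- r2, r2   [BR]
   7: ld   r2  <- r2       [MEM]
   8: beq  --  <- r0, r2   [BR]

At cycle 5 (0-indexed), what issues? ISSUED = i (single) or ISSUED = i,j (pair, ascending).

ISSUED = 7

[0] i0  sll  -- WAW r0
[1] i1&i2  and+ld  -- pair
[2] i3&i4  xor+or  -- pair
[3] i5  add  -- RAW r2
[4] i6  blt  -- no-port BR/MEM
[5] i7  ld  -- no-port MEM/BR
[6] i8  beq  -- tail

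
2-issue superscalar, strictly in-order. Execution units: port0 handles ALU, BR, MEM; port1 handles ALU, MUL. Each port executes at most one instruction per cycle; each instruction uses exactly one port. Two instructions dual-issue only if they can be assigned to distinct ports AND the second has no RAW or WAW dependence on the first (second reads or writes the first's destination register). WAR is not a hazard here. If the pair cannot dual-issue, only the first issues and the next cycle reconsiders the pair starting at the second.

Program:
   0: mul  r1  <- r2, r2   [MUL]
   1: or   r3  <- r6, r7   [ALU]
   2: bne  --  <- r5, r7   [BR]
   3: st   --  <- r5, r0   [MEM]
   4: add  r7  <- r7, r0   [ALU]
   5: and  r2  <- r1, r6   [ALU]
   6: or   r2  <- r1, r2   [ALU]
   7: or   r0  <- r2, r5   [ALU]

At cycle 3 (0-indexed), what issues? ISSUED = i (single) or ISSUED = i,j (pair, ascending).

ISSUED = 5

0. mul.MUL+or.ALU @i0&i1  | dual
1. bne.BR @i2  | no-port BR/MEM
2. st.MEM+add.ALU @i3&i4  | dual
3. and.ALU @i5  | RAW+WAW r2
4. or.ALU @i6  | RAW r2
5. or.ALU @i7  | tail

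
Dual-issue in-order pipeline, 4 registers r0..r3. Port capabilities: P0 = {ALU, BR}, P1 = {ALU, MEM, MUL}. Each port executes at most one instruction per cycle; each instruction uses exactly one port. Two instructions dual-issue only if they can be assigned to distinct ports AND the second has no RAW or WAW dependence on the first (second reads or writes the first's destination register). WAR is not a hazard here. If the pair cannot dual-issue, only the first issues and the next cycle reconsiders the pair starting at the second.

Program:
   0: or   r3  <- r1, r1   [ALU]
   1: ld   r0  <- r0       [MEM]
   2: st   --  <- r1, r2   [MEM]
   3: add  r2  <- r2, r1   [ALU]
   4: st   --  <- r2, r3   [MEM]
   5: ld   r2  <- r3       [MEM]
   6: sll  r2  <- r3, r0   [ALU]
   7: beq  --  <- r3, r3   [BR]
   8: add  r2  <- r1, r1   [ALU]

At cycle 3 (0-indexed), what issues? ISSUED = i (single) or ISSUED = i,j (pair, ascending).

  cy0 -> i0/i1 (or+ld) 2-wide
  cy1 -> i2/i3 (st+add) 2-wide
  cy2 -> i4 (st) no-port MEM/MEM
  cy3 -> i5 (ld) WAW r2
  cy4 -> i6/i7 (sll+beq) 2-wide
  cy5 -> i8 (add) tail

ISSUED = 5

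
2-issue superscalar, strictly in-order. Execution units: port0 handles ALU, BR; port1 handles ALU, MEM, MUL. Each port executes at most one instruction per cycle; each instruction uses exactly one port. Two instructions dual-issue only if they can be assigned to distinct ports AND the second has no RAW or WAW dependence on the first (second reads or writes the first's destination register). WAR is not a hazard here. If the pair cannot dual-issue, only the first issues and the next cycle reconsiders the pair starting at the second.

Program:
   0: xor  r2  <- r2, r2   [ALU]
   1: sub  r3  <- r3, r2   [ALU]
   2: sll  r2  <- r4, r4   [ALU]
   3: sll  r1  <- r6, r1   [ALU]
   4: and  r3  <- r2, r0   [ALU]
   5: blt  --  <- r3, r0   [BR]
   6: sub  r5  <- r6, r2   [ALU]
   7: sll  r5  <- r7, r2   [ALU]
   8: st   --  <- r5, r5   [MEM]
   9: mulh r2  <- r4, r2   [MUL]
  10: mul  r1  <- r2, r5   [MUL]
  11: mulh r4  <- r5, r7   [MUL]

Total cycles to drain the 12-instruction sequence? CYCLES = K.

CYCLES = 9

t=0 i0:xor.ALU ; RAW r2
t=1 i1,i2:sub.ALU+sll.ALU ; 2-wide
t=2 i3,i4:sll.ALU+and.ALU ; 2-wide
t=3 i5,i6:blt.BR+sub.ALU ; 2-wide
t=4 i7:sll.ALU ; RAW r5
t=5 i8:st.MEM ; no-port MEM/MUL
t=6 i9:mulh.MUL ; no-port MUL/MUL
t=7 i10:mul.MUL ; no-port MUL/MUL
t=8 i11:mulh.MUL ; tail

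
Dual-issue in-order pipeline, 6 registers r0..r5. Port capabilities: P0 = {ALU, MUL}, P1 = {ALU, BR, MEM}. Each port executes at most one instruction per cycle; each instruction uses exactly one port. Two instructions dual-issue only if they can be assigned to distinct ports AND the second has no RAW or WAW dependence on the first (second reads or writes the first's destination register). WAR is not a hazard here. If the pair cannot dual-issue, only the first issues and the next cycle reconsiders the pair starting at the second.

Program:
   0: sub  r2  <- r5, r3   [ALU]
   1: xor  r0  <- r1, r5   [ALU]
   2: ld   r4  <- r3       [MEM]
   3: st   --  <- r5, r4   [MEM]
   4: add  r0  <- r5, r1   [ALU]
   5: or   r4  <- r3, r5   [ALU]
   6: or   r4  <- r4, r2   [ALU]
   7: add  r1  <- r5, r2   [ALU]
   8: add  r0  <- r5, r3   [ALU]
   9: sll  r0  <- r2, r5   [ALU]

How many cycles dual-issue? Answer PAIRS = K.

[0] i0&i1  sub xor  -- pair
[1] i2  ld  -- no-port MEM/MEM
[2] i3&i4  st add  -- pair
[3] i5  or  -- RAW+WAW r4
[4] i6&i7  or add  -- pair
[5] i8  add  -- WAW r0
[6] i9  sll  -- tail

PAIRS = 3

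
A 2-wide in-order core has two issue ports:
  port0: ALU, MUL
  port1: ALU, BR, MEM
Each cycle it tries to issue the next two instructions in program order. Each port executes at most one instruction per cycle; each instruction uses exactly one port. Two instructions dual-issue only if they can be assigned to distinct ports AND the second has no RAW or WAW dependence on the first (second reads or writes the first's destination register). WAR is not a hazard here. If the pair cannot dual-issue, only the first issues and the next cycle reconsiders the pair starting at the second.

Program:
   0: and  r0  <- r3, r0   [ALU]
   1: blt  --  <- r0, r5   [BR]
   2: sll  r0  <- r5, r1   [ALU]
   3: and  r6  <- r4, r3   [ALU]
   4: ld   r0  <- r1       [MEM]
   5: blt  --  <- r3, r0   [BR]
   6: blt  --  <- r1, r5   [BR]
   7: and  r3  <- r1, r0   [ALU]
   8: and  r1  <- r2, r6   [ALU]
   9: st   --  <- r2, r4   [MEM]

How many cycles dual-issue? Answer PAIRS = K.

PAIRS = 4

t=0 i0:and.ALU ; RAW r0
t=1 i1,i2:blt.BR+sll.ALU ; pair
t=2 i3,i4:and.ALU+ld.MEM ; pair
t=3 i5:blt.BR ; no-port BR/BR
t=4 i6,i7:blt.BR+and.ALU ; pair
t=5 i8,i9:and.ALU+st.MEM ; pair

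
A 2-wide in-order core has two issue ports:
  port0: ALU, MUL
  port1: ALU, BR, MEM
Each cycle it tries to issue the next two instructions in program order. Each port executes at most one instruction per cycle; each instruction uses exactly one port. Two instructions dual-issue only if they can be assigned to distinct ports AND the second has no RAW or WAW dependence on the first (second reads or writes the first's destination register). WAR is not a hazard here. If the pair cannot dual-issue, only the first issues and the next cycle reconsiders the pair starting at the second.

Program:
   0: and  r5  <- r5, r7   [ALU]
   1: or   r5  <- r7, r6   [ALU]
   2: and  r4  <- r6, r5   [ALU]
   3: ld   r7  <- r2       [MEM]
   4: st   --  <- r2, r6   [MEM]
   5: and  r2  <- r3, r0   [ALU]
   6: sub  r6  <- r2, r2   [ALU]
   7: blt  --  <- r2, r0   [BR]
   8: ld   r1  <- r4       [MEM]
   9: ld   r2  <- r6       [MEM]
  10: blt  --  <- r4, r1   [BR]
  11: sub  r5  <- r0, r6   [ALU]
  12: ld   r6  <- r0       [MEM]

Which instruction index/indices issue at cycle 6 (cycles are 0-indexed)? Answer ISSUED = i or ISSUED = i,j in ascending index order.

ISSUED = 9

  cy0 -> i0 (and.ALU) WAW r5
  cy1 -> i1 (or.ALU) RAW r5
  cy2 -> i2&i3 (and.ALU+ld.MEM) 2-wide
  cy3 -> i4&i5 (st.MEM+and.ALU) 2-wide
  cy4 -> i6&i7 (sub.ALU+blt.BR) 2-wide
  cy5 -> i8 (ld.MEM) no-port MEM/MEM
  cy6 -> i9 (ld.MEM) no-port MEM/BR
  cy7 -> i10&i11 (blt.BR+sub.ALU) 2-wide
  cy8 -> i12 (ld.MEM) tail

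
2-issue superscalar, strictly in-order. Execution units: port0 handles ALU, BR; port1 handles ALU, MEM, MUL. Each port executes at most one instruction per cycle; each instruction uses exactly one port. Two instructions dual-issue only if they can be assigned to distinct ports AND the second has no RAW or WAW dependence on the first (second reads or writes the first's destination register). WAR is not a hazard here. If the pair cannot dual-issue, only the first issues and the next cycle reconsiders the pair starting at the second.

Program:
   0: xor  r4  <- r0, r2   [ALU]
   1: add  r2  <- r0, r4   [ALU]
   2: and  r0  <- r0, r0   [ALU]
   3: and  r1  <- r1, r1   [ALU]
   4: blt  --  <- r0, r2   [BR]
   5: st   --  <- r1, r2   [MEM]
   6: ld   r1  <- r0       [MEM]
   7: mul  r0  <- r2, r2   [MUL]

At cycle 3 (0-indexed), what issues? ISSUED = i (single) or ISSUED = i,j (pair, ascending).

ISSUED = 5

  cy0 -> i0 (xor.ALU) RAW r4
  cy1 -> i1+i2 (add.ALU and.ALU) 2-wide
  cy2 -> i3+i4 (and.ALU blt.BR) 2-wide
  cy3 -> i5 (st.MEM) no-port MEM/MEM
  cy4 -> i6 (ld.MEM) no-port MEM/MUL
  cy5 -> i7 (mul.MUL) tail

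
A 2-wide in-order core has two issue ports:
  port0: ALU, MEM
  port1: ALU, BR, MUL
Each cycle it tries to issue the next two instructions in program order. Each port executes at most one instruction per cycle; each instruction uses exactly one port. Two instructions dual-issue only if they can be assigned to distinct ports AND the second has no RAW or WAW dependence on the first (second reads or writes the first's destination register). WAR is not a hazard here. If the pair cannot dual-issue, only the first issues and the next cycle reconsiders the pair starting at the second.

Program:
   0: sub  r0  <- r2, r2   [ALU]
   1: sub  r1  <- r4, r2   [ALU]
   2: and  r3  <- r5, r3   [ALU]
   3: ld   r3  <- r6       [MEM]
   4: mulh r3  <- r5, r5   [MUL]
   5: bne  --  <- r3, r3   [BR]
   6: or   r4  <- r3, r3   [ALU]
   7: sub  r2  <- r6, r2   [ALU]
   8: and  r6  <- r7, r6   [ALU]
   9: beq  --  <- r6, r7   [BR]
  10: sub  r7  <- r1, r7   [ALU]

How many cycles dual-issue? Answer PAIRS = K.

0. sub.ALU+sub.ALU @i0&i1  | dual
1. and.ALU @i2  | WAW r3
2. ld.MEM @i3  | WAW r3
3. mulh.MUL @i4  | no-port MUL/BR
4. bne.BR+or.ALU @i5&i6  | dual
5. sub.ALU+and.ALU @i7&i8  | dual
6. beq.BR+sub.ALU @i9&i10  | dual

PAIRS = 4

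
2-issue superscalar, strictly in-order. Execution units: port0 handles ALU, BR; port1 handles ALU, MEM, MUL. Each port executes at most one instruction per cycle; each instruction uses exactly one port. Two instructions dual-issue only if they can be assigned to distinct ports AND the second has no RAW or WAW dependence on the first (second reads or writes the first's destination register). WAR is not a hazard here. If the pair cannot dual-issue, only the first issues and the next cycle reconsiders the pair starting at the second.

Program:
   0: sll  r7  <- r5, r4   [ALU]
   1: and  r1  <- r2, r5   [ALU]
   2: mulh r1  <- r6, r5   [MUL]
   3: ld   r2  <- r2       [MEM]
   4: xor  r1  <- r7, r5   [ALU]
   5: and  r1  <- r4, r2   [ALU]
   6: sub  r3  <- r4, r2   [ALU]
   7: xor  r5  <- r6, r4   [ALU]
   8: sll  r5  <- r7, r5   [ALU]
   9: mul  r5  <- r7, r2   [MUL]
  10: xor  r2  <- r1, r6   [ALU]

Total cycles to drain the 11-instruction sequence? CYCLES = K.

CYCLES = 7

[0] i0+i1  sll+and  -- dual
[1] i2  mulh  -- no-port MUL/MEM
[2] i3+i4  ld+xor  -- dual
[3] i5+i6  and+sub  -- dual
[4] i7  xor  -- RAW+WAW r5
[5] i8  sll  -- WAW r5
[6] i9+i10  mul+xor  -- dual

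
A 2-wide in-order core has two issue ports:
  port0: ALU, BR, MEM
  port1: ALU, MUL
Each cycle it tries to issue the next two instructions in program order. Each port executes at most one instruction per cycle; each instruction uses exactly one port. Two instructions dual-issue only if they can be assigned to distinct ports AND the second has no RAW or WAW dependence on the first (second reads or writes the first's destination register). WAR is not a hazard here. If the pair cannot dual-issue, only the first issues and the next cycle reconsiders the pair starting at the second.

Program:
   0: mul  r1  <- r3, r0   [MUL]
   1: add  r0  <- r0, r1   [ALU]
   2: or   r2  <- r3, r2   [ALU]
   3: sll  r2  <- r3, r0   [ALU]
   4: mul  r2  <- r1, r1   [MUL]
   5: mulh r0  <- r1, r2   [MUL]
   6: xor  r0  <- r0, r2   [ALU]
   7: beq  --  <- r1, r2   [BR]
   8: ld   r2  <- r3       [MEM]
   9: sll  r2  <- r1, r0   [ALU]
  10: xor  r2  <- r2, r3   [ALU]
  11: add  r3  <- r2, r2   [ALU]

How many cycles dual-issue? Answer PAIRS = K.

PAIRS = 2

c0: i0 mul  RAW r1
c1: i1,i2 add/or  pair
c2: i3 sll  WAW r2
c3: i4 mul  no-port MUL/MUL
c4: i5 mulh  RAW+WAW r0
c5: i6,i7 xor/beq  pair
c6: i8 ld  WAW r2
c7: i9 sll  RAW+WAW r2
c8: i10 xor  RAW r2
c9: i11 add  tail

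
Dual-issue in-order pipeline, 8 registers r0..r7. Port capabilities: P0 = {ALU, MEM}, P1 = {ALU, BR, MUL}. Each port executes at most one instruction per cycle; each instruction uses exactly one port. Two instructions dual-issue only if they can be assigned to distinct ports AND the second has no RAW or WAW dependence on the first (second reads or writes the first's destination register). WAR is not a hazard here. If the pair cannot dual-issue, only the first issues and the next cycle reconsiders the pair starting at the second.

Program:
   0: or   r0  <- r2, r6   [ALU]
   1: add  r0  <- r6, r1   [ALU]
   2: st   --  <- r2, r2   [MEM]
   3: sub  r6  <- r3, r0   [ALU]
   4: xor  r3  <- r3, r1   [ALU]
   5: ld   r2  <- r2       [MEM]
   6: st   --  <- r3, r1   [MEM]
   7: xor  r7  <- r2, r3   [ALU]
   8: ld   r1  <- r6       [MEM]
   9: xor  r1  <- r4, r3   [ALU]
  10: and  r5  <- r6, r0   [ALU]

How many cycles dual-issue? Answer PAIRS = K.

PAIRS = 4

0. or @i0  | WAW r0
1. add+st @i1+i2  | 2-wide
2. sub+xor @i3+i4  | 2-wide
3. ld @i5  | no-port MEM/MEM
4. st+xor @i6+i7  | 2-wide
5. ld @i8  | WAW r1
6. xor+and @i9+i10  | 2-wide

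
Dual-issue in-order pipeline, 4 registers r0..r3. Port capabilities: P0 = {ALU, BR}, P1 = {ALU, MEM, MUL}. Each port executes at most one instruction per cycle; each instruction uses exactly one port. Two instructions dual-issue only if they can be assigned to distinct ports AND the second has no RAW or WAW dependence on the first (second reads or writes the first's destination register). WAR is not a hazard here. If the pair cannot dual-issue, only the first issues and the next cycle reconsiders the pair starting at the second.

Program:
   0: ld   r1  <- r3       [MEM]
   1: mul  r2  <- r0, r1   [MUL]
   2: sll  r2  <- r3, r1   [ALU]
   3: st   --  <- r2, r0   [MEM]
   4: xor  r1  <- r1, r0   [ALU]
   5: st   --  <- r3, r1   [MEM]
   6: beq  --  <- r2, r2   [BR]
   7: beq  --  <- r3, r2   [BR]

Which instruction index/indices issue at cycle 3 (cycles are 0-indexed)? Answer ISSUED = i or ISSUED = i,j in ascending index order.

ISSUED = 3,4

[0] i0  ld.MEM  -- no-port MEM/MUL
[1] i1  mul.MUL  -- WAW r2
[2] i2  sll.ALU  -- RAW r2
[3] i3/i4  st.MEM/xor.ALU  -- pair
[4] i5/i6  st.MEM/beq.BR  -- pair
[5] i7  beq.BR  -- tail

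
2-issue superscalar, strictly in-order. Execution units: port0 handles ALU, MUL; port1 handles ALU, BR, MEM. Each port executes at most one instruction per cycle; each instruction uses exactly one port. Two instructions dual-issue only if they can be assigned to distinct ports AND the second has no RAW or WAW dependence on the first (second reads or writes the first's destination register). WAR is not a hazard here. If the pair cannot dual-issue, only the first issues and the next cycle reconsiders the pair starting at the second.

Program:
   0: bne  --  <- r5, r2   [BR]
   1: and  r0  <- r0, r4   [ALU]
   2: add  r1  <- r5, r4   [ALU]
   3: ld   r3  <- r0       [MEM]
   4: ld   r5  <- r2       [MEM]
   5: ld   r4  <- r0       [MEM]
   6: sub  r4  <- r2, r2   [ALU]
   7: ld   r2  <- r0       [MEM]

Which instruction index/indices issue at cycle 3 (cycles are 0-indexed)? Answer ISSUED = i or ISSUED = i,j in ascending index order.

ISSUED = 5

0. bne.BR and.ALU @i0/i1  | 2-wide
1. add.ALU ld.MEM @i2/i3  | 2-wide
2. ld.MEM @i4  | no-port MEM/MEM
3. ld.MEM @i5  | WAW r4
4. sub.ALU ld.MEM @i6/i7  | 2-wide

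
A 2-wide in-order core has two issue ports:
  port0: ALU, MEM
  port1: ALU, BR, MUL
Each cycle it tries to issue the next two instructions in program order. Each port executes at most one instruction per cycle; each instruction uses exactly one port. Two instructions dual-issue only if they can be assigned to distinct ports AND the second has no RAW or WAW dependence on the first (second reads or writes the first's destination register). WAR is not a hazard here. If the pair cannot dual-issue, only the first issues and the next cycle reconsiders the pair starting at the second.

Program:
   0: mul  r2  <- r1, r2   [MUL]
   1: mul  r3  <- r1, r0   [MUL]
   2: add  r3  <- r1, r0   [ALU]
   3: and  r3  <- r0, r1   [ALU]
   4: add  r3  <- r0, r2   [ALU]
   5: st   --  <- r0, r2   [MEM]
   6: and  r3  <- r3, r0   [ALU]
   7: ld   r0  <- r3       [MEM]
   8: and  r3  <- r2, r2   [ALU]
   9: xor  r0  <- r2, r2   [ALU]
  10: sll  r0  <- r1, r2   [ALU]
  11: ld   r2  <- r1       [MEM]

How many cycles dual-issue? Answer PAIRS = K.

PAIRS = 3

0. mul @i0  | no-port MUL/MUL
1. mul @i1  | WAW r3
2. add @i2  | WAW r3
3. and @i3  | WAW r3
4. add st @i4/i5  | dual
5. and @i6  | RAW r3
6. ld and @i7/i8  | dual
7. xor @i9  | WAW r0
8. sll ld @i10/i11  | dual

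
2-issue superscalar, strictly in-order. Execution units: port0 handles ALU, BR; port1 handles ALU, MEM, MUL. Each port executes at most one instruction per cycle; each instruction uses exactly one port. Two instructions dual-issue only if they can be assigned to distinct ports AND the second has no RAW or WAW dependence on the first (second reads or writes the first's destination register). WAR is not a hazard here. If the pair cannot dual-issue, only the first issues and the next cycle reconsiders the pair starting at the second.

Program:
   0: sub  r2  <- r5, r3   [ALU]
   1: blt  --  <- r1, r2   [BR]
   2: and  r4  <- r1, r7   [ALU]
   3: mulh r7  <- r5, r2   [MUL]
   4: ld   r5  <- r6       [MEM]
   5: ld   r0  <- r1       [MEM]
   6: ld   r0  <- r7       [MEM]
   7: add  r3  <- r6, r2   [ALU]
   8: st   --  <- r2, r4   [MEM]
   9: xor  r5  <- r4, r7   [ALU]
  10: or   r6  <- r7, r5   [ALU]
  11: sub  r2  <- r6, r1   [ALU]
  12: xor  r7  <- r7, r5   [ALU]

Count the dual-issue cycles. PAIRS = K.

PAIRS = 4

[0] i0  sub  -- RAW r2
[1] i1&i2  blt and  -- 2-wide
[2] i3  mulh  -- no-port MUL/MEM
[3] i4  ld  -- no-port MEM/MEM
[4] i5  ld  -- no-port MEM/MEM
[5] i6&i7  ld add  -- 2-wide
[6] i8&i9  st xor  -- 2-wide
[7] i10  or  -- RAW r6
[8] i11&i12  sub xor  -- 2-wide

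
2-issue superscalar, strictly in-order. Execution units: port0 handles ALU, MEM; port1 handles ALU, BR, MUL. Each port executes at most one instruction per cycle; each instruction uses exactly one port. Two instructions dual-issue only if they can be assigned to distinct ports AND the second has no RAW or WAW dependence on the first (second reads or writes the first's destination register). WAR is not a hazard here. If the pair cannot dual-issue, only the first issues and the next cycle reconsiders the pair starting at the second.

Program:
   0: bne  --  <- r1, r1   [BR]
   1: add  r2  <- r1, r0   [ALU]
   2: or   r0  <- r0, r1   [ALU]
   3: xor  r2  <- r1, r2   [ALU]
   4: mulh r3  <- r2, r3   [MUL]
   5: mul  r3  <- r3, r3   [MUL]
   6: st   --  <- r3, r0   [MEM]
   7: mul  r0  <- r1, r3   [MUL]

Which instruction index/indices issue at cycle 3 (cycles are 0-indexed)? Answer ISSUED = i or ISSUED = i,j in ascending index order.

ISSUED = 5

  cy0 -> i0/i1 (bne+add) pair
  cy1 -> i2/i3 (or+xor) pair
  cy2 -> i4 (mulh) no-port MUL/MUL
  cy3 -> i5 (mul) RAW r3
  cy4 -> i6/i7 (st+mul) pair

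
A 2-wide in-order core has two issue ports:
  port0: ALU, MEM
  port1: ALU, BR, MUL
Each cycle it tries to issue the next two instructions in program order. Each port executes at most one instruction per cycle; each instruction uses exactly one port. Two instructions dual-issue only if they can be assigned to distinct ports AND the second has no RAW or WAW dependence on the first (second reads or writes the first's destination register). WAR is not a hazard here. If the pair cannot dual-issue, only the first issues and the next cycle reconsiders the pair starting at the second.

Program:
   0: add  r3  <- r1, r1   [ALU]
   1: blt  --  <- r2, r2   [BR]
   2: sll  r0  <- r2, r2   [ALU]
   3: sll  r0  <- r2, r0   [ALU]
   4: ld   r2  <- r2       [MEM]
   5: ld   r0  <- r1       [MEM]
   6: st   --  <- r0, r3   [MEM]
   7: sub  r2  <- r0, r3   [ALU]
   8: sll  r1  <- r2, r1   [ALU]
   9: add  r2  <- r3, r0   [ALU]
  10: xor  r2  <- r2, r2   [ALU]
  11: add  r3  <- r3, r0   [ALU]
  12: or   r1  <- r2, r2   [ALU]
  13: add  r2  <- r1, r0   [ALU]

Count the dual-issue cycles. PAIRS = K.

PAIRS = 5

c0: i0+i1 add.ALU blt.BR  pair
c1: i2 sll.ALU  RAW+WAW r0
c2: i3+i4 sll.ALU ld.MEM  pair
c3: i5 ld.MEM  no-port MEM/MEM
c4: i6+i7 st.MEM sub.ALU  pair
c5: i8+i9 sll.ALU add.ALU  pair
c6: i10+i11 xor.ALU add.ALU  pair
c7: i12 or.ALU  RAW r1
c8: i13 add.ALU  tail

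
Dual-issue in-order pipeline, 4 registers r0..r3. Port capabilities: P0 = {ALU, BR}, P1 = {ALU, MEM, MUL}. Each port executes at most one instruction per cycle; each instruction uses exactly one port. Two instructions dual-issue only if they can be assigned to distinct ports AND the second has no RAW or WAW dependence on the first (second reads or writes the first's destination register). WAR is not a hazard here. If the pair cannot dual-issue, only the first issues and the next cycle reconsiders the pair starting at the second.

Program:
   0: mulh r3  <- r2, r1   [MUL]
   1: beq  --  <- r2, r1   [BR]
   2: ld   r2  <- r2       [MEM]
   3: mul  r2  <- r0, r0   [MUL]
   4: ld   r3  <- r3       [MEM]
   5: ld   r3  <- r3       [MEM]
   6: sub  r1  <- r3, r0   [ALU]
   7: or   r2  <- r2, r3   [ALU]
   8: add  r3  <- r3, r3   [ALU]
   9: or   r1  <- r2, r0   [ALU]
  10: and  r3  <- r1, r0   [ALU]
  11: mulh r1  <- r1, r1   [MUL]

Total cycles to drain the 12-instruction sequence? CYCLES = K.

#0 head=0: mulh.MUL beq.BR i0+i1 pair
#1 head=2: ld.MEM i2 no-port MEM/MUL
#2 head=3: mul.MUL i3 no-port MUL/MEM
#3 head=4: ld.MEM i4 no-port MEM/MEM
#4 head=5: ld.MEM i5 RAW r3
#5 head=6: sub.ALU or.ALU i6+i7 pair
#6 head=8: add.ALU or.ALU i8+i9 pair
#7 head=10: and.ALU mulh.MUL i10+i11 pair

CYCLES = 8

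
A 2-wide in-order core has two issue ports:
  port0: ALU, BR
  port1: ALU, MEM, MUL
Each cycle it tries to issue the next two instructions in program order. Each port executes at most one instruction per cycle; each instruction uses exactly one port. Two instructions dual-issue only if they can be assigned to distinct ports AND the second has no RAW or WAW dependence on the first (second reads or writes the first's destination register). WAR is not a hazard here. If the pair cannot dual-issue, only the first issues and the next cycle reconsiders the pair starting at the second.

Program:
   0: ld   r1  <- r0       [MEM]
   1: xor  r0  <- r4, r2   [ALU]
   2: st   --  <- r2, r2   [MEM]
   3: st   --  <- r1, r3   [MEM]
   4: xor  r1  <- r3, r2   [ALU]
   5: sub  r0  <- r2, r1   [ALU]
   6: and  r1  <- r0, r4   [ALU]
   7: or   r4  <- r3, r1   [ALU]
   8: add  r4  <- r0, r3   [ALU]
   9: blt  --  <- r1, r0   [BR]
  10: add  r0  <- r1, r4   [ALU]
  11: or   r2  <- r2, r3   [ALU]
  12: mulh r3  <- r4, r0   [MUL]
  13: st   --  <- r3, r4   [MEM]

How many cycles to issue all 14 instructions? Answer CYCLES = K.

CYCLES = 10

[0] i0+i1  ld.MEM;xor.ALU  -- pair
[1] i2  st.MEM  -- no-port MEM/MEM
[2] i3+i4  st.MEM;xor.ALU  -- pair
[3] i5  sub.ALU  -- RAW r0
[4] i6  and.ALU  -- RAW r1
[5] i7  or.ALU  -- WAW r4
[6] i8+i9  add.ALU;blt.BR  -- pair
[7] i10+i11  add.ALU;or.ALU  -- pair
[8] i12  mulh.MUL  -- no-port MUL/MEM
[9] i13  st.MEM  -- tail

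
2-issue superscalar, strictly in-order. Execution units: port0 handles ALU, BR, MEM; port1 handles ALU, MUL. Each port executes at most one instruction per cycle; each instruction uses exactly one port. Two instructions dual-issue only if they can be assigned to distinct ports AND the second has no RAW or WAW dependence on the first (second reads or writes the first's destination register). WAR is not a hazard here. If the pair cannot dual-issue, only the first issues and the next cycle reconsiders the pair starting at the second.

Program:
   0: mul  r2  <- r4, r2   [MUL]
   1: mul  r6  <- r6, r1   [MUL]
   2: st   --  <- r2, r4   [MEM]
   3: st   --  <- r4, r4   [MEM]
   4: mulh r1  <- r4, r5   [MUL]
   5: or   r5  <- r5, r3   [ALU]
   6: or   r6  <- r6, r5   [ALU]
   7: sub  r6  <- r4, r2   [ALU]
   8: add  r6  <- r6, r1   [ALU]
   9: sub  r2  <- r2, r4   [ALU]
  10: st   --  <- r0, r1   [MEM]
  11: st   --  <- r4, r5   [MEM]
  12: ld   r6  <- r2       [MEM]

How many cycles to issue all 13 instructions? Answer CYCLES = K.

[0] i0  mul.MUL  -- no-port MUL/MUL
[1] i1,i2  mul.MUL/st.MEM  -- pair
[2] i3,i4  st.MEM/mulh.MUL  -- pair
[3] i5  or.ALU  -- RAW r5
[4] i6  or.ALU  -- WAW r6
[5] i7  sub.ALU  -- RAW+WAW r6
[6] i8,i9  add.ALU/sub.ALU  -- pair
[7] i10  st.MEM  -- no-port MEM/MEM
[8] i11  st.MEM  -- no-port MEM/MEM
[9] i12  ld.MEM  -- tail

CYCLES = 10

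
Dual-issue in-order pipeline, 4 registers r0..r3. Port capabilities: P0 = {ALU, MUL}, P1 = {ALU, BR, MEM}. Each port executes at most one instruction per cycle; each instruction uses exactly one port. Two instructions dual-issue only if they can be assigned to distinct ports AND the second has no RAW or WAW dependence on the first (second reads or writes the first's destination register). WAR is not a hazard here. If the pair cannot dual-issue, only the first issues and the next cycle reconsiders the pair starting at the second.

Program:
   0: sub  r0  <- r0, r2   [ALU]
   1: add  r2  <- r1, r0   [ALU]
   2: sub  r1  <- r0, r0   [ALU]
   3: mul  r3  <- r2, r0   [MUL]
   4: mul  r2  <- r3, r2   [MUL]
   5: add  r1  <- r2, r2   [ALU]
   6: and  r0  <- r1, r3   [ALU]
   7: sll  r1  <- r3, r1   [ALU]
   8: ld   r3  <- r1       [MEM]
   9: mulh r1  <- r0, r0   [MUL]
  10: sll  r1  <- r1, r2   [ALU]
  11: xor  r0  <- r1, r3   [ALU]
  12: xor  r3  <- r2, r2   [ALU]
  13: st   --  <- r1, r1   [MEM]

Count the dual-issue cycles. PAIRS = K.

PAIRS = 4

t=0 i0:sub ; RAW r0
t=1 i1+i2:add+sub ; pair
t=2 i3:mul ; no-port MUL/MUL
t=3 i4:mul ; RAW r2
t=4 i5:add ; RAW r1
t=5 i6+i7:and+sll ; pair
t=6 i8+i9:ld+mulh ; pair
t=7 i10:sll ; RAW r1
t=8 i11+i12:xor+xor ; pair
t=9 i13:st ; tail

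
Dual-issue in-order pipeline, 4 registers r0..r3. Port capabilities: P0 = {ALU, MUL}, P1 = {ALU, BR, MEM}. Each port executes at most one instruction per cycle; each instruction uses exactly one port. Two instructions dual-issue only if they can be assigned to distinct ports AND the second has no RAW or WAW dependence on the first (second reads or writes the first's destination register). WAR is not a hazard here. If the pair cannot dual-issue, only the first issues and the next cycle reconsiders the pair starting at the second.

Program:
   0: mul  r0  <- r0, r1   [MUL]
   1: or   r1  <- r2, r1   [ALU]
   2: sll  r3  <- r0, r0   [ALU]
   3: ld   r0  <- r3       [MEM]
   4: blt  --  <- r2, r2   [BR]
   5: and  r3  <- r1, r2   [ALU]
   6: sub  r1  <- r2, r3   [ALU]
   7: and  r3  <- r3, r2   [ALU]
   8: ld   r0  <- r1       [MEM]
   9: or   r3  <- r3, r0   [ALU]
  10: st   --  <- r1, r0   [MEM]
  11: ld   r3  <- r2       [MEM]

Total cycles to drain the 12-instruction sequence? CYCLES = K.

CYCLES = 8

c0: i0+i1 mul+or  2-wide
c1: i2 sll  RAW r3
c2: i3 ld  no-port MEM/BR
c3: i4+i5 blt+and  2-wide
c4: i6+i7 sub+and  2-wide
c5: i8 ld  RAW r0
c6: i9+i10 or+st  2-wide
c7: i11 ld  tail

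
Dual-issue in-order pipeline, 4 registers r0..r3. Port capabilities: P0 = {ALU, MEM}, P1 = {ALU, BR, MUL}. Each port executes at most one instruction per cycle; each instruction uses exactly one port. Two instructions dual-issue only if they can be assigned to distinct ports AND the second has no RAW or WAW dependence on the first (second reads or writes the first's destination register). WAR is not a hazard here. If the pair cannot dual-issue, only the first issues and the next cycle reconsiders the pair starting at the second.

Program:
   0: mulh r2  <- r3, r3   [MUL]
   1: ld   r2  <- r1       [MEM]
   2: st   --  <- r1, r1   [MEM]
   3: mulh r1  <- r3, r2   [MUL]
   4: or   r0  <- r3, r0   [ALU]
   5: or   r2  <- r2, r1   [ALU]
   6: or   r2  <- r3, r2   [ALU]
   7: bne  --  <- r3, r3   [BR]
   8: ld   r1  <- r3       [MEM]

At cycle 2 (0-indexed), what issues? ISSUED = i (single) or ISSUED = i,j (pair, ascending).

  cy0 -> i0 (mulh.MUL) WAW r2
  cy1 -> i1 (ld.MEM) no-port MEM/MEM
  cy2 -> i2+i3 (st.MEM mulh.MUL) pair
  cy3 -> i4+i5 (or.ALU or.ALU) pair
  cy4 -> i6+i7 (or.ALU bne.BR) pair
  cy5 -> i8 (ld.MEM) tail

ISSUED = 2,3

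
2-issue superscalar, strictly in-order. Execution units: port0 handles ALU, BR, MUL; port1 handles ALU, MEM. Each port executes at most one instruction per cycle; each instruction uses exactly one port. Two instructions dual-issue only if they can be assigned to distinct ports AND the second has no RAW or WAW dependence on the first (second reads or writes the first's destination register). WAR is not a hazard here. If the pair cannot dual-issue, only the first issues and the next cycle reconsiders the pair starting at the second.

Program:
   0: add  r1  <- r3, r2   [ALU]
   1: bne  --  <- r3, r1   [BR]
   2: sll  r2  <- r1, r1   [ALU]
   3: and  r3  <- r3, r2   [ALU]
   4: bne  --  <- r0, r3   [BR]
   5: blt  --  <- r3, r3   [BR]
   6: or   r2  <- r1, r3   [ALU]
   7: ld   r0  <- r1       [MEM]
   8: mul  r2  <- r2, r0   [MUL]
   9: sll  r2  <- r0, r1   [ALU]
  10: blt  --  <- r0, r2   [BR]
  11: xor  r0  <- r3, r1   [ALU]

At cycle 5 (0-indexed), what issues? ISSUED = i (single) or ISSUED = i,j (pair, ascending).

c0: i0 add.ALU  RAW r1
c1: i1,i2 bne.BR;sll.ALU  2-wide
c2: i3 and.ALU  RAW r3
c3: i4 bne.BR  no-port BR/BR
c4: i5,i6 blt.BR;or.ALU  2-wide
c5: i7 ld.MEM  RAW r0
c6: i8 mul.MUL  WAW r2
c7: i9 sll.ALU  RAW r2
c8: i10,i11 blt.BR;xor.ALU  2-wide

ISSUED = 7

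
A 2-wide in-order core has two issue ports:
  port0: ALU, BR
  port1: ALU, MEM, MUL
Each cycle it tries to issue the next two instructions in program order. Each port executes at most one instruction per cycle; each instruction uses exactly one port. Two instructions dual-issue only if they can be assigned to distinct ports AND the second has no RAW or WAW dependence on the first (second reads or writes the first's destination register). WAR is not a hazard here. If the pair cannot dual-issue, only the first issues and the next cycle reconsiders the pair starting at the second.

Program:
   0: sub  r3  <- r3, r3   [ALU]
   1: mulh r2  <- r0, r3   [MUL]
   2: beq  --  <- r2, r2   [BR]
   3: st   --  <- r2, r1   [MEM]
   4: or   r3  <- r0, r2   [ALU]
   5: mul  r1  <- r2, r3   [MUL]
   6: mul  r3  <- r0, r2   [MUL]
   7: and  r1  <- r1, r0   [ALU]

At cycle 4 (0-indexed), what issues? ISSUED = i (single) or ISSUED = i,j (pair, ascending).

ISSUED = 5

0. sub @i0  | RAW r3
1. mulh @i1  | RAW r2
2. beq/st @i2+i3  | pair
3. or @i4  | RAW r3
4. mul @i5  | no-port MUL/MUL
5. mul/and @i6+i7  | pair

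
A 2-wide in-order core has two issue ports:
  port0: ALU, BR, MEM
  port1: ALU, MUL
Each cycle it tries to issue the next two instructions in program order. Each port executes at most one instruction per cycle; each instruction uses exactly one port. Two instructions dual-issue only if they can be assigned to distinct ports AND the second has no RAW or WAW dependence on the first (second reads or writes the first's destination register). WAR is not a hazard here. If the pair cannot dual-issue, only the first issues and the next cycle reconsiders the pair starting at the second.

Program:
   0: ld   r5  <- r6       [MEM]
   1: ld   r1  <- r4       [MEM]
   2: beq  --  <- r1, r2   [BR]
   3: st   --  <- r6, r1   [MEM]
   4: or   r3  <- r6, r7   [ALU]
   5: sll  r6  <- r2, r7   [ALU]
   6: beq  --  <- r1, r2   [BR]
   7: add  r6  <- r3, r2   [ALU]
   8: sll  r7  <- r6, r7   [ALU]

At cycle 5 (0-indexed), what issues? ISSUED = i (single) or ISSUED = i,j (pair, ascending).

[0] i0  ld  -- no-port MEM/MEM
[1] i1  ld  -- no-port MEM/BR
[2] i2  beq  -- no-port BR/MEM
[3] i3,i4  st/or  -- dual
[4] i5,i6  sll/beq  -- dual
[5] i7  add  -- RAW r6
[6] i8  sll  -- tail

ISSUED = 7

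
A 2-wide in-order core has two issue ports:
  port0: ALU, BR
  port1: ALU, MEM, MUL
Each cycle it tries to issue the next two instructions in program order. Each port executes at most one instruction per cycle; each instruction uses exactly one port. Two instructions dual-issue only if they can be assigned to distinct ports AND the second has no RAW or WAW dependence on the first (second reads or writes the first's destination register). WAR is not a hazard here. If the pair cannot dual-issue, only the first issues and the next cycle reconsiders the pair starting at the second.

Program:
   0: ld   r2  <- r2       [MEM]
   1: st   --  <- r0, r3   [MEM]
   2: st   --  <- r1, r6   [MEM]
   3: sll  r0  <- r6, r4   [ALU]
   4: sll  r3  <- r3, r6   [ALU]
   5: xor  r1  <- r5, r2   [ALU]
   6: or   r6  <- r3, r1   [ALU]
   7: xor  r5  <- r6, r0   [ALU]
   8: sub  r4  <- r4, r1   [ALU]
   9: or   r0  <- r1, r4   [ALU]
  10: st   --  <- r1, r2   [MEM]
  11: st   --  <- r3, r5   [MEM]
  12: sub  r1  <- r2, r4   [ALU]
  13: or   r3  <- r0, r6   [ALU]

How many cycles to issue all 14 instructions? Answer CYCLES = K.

0. ld.MEM @i0  | no-port MEM/MEM
1. st.MEM @i1  | no-port MEM/MEM
2. st.MEM sll.ALU @i2,i3  | 2-wide
3. sll.ALU xor.ALU @i4,i5  | 2-wide
4. or.ALU @i6  | RAW r6
5. xor.ALU sub.ALU @i7,i8  | 2-wide
6. or.ALU st.MEM @i9,i10  | 2-wide
7. st.MEM sub.ALU @i11,i12  | 2-wide
8. or.ALU @i13  | tail

CYCLES = 9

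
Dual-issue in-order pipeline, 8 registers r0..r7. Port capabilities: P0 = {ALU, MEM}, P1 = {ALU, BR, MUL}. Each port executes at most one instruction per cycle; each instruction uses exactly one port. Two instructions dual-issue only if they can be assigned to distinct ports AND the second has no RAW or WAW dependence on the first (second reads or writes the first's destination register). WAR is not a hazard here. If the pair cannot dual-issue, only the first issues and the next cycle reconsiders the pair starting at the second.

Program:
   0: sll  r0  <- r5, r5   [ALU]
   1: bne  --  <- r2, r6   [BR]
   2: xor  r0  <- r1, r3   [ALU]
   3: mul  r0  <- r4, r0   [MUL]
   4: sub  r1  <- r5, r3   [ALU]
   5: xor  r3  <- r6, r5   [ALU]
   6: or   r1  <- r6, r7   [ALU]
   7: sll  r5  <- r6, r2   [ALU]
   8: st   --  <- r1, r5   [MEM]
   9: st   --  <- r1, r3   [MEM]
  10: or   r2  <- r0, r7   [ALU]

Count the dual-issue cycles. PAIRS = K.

t=0 i0,i1:sll.ALU/bne.BR ; dual
t=1 i2:xor.ALU ; RAW+WAW r0
t=2 i3,i4:mul.MUL/sub.ALU ; dual
t=3 i5,i6:xor.ALU/or.ALU ; dual
t=4 i7:sll.ALU ; RAW r5
t=5 i8:st.MEM ; no-port MEM/MEM
t=6 i9,i10:st.MEM/or.ALU ; dual

PAIRS = 4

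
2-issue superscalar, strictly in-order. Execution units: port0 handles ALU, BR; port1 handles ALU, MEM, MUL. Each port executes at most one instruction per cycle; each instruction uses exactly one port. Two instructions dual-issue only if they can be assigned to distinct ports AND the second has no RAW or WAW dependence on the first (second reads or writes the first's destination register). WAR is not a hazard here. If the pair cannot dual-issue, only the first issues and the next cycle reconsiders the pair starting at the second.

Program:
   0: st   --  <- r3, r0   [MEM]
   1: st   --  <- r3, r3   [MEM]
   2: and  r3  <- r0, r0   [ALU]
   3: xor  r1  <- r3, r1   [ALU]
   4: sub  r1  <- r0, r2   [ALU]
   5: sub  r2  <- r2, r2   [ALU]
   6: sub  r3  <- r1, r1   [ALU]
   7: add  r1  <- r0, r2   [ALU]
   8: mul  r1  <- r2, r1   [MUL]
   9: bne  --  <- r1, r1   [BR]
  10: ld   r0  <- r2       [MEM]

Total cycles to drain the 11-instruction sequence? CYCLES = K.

CYCLES = 7

  cy0 -> i0 (st.MEM) no-port MEM/MEM
  cy1 -> i1/i2 (st.MEM+and.ALU) 2-wide
  cy2 -> i3 (xor.ALU) WAW r1
  cy3 -> i4/i5 (sub.ALU+sub.ALU) 2-wide
  cy4 -> i6/i7 (sub.ALU+add.ALU) 2-wide
  cy5 -> i8 (mul.MUL) RAW r1
  cy6 -> i9/i10 (bne.BR+ld.MEM) 2-wide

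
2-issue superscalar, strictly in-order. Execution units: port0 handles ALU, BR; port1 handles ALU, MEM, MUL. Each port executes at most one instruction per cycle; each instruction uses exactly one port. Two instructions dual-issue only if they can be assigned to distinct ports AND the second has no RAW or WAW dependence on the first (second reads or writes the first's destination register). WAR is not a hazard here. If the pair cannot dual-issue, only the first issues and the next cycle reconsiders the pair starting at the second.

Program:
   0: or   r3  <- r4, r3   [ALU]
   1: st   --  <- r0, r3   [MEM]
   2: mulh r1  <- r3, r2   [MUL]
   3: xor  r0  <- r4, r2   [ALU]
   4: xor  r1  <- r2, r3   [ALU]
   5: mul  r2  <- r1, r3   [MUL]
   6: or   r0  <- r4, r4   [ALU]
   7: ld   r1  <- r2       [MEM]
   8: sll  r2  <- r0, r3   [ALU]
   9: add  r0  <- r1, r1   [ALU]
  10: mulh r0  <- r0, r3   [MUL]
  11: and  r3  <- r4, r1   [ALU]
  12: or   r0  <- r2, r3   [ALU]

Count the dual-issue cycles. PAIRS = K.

t=0 i0:or ; RAW r3
t=1 i1:st ; no-port MEM/MUL
t=2 i2&i3:mulh/xor ; dual
t=3 i4:xor ; RAW r1
t=4 i5&i6:mul/or ; dual
t=5 i7&i8:ld/sll ; dual
t=6 i9:add ; RAW+WAW r0
t=7 i10&i11:mulh/and ; dual
t=8 i12:or ; tail

PAIRS = 4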